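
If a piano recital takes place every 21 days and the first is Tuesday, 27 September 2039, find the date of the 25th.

12 February 2041

The 25th occurrence is 24 intervals after the first: 24 × 21 = 504 days after 27 September 2039.
September has 30 days — 3 days to the end of September leaves 501.
From end of September to end of 2039 is 92 days (409 left).
2040 has 366 days (43 left).
January has 31 days (12 left).
12 days into February → 12 February 2041.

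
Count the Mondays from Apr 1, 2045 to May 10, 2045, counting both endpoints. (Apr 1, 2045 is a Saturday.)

6

Apr 1, 2045 is a Saturday; the first Monday on or after it is Apr 3, 2045 (2 days later).
From Apr 3, 2045 to May 10, 2045: 27 + 10 = 37 days (rest of Apr, May).
37 ÷ 7 = 5 full weeks with remainder 2, so 5 more Mondays after the first → 6.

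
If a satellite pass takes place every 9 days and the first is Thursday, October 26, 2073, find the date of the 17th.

March 19, 2074

The 17th occurrence is 16 intervals after the first: 16 × 9 = 144 days after October 26, 2073.
October has 31 days — 5 days to the end of October leaves 139.
November has 30 days (109 left).
December has 31 days (78 left).
January has 31 days (47 left).
February has 28 days (19 left).
19 days into March → March 19, 2074.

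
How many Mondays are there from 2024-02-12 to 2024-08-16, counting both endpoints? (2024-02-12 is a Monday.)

27

2024-02-12 is a Monday; the first Monday on or after it is 2024-02-12.
From 2024-02-12 to 2024-08-16: 17 + 31 + 30 + 31 + 30 + 31 + 16 = 186 days (rest of February, March, April, May, June, July, August).
186 ÷ 7 = 26 full weeks with remainder 4, so 26 more Mondays after the first → 27.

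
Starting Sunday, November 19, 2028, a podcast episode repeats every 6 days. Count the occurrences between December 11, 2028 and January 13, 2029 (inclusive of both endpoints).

6

Occurrences land 6·i days after November 19, 2028 for i = 0, 1, 2, …
December 11, 2028 is 22 days after the start; 22 ÷ 6 = 3 remainder 4; since the remainder is 4, round up to i = 4. First occurrence in the window: #5 on December 13, 2028 (4×6 = 24 days in).
January 13, 2029 is 55 days after the start; 55 ÷ 6 = 9 remainder 1. Last occurrence in the window: #10 on January 12, 2029.
Occurrences #5 through #10: 6 in total.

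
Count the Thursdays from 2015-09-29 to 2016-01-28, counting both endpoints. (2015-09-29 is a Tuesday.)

2015-09-29 is a Tuesday; the first Thursday on or after it is 2015-10-01 (2 days later).
From 2015-10-01 to 2016-01-28: 30 + 30 + 31 + 28 = 119 days (rest of October, November, December, January).
119 ÷ 7 = 17 full weeks with remainder 0, so 17 more Thursdays after the first → 18.

18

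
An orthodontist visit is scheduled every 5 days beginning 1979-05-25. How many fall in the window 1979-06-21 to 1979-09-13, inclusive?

17

Occurrences land 5·i days after 1979-05-25 for i = 0, 1, 2, …
1979-06-21 is 27 days after the start; 27 ÷ 5 = 5 remainder 2; since the remainder is 2, round up to i = 6. First occurrence in the window: #7 on 1979-06-24 (6×5 = 30 days in).
1979-09-13 is 111 days after the start; 111 ÷ 5 = 22 remainder 1. Last occurrence in the window: #23 on 1979-09-12.
Occurrences #7 through #23: 17 in total.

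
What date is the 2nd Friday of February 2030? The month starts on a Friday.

February 2030 begins on a Friday, so the first Friday is February 1.
The 2nd Friday is 1 weeks later: 1 + 7 = 8.

8 February 2030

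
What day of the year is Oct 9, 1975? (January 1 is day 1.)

Days in months before Oct: 31 + 28 + 31 + 30 + 31 + 30 + 31 + 31 + 30 = 273.
Plus 9 days into Oct → day 282.

282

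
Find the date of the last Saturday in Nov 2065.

Nov 28, 2065

The first Saturday of Nov 2065 is Nov 7.
Nov 2065 has 30 days. Adding weeks: 7, 14, 21, 28 — the last one ≤ 30 is the 28th.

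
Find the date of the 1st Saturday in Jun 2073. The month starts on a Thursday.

Jun 2073 begins on a Thursday, so the first Saturday is Jun 3 (2 days later).

Jun 3, 2073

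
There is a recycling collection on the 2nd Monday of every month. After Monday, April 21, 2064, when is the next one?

May 12, 2064

April 2064 starts on a Tuesday; its first Monday is the 7th, so the 2nd Monday is the 14th — April 14, 2064.
That is not after April 21, 2064, so look at May 2064.
May 2064 starts on a Thursday; its first Monday is the 5th, so the 2nd Monday is the 12th — May 12, 2064.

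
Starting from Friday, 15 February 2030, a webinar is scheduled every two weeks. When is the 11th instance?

5 July 2030

The 11th occurrence is 10 intervals after the first: 10 × 14 = 140 days after 15 February 2030.
February has 28 days — 13 days to the end of February leaves 127.
March has 31 days (96 left).
April has 30 days (66 left).
May has 31 days (35 left).
June has 30 days (5 left).
5 days into July → 5 July 2030.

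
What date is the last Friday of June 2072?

2072-06-24

June 2072 begins on a Wednesday, so the first Friday is June 3 (2 days later).
June 2072 has 30 days. Adding weeks: 3, 10, 17, 24 — the last one ≤ 30 is the 24th.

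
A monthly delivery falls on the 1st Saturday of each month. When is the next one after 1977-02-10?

1977-03-05

February 1977 starts on a Tuesday, so its 1st Saturday is 1977-02-05 (4 days in).
That is not after 1977-02-10, so look at March 1977.
March 1977 starts on a Tuesday, so its 1st Saturday is 1977-03-05 (4 days in).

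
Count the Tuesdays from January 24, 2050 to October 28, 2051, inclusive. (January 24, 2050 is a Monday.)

January 24, 2050 is a Monday; the first Tuesday on or after it is January 25, 2050 (1 day later).
From January 25, 2050 to October 28, 2051: 340 + 301 = 641 days (rest of 2050, to October 28, 2051 in 2051).
641 ÷ 7 = 91 full weeks with remainder 4, so 91 more Tuesdays after the first → 92.

92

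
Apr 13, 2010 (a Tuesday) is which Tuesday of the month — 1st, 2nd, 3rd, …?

Day 13 falls in week ⌈13/7⌉ of the month.
Days 1–7 hold the 1st Tuesday, 8–14 the 2nd, 15–21 the 3rd, 22–28 the 4th, 29–31 the 5th.
13 is in the range for the 2nd.

2nd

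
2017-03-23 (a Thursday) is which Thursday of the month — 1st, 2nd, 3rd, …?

Day 23 falls in week ⌈23/7⌉ of the month.
Days 1–7 hold the 1st Thursday, 8–14 the 2nd, 15–21 the 3rd, 22–28 the 4th, 29–31 the 5th.
23 is in the range for the 4th.

4th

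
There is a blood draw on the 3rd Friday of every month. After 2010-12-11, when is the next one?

December 2010 starts on a Wednesday; its first Friday is the 3rd, so the 3rd Friday is the 17th — 2010-12-17.
2010-12-17 is after 2010-12-11, so that is the next one.

2010-12-17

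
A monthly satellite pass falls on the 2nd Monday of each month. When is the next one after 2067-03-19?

March 2067 starts on a Tuesday; its first Monday is the 7th, so the 2nd Monday is the 14th — 2067-03-14.
That is not after 2067-03-19, so look at April 2067.
April 2067 starts on a Friday; its first Monday is the 4th, so the 2nd Monday is the 11th — 2067-04-11.

2067-04-11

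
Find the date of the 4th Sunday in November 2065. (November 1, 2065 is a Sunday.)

November 2065 begins on a Sunday, so the first Sunday is November 1.
The 4th Sunday is 3 weeks later: 1 + 21 = 22.

22 November 2065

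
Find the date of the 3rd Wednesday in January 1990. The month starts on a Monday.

1990-01-17

January 1990 begins on a Monday, so the first Wednesday is January 3 (2 days later).
The 3rd Wednesday is 2 weeks later: 3 + 14 = 17.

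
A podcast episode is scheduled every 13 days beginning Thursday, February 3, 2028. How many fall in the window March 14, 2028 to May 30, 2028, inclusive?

6

Occurrences land 13·i days after February 3, 2028 for i = 0, 1, 2, …
March 14, 2028 is 40 days after the start; 40 ÷ 13 = 3 remainder 1; since the remainder is 1, round up to i = 4. First occurrence in the window: #5 on March 26, 2028 (4×13 = 52 days in).
May 30, 2028 is 117 days after the start; 117 ÷ 13 = 9 remainder 0. Last occurrence in the window: #10 on May 30, 2028.
Occurrences #5 through #10: 6 in total.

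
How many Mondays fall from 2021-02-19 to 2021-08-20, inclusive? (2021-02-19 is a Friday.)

26

2021-02-19 is a Friday; the first Monday on or after it is 2021-02-22 (3 days later).
From 2021-02-22 to 2021-08-20: 6 + 31 + 30 + 31 + 30 + 31 + 20 = 179 days (rest of February, March, April, May, June, July, August).
179 ÷ 7 = 25 full weeks with remainder 4, so 25 more Mondays after the first → 26.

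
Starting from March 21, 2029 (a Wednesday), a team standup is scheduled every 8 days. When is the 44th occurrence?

February 28, 2030

The 44th occurrence is 43 intervals after the first: 43 × 8 = 344 days after March 21, 2029.
March has 31 days — 10 days to the end of March leaves 334.
April has 30 days (304 left).
May has 31 days (273 left).
June has 30 days (243 left).
July has 31 days (212 left).
August has 31 days (181 left).
September has 30 days (151 left).
October has 31 days (120 left).
November has 30 days (90 left).
December has 31 days (59 left).
January has 31 days (28 left).
28 days into February → February 28, 2030.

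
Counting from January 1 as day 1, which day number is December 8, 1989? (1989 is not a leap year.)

342

Days in months before December: 31 + 28 + 31 + 30 + 31 + 30 + 31 + 31 + 30 + 31 + 30 = 334.
Plus 8 days into December → day 342.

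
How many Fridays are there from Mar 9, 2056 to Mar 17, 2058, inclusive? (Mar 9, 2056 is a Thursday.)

106

Mar 9, 2056 is a Thursday; the first Friday on or after it is Mar 10, 2056 (1 day later).
From Mar 10, 2056 to Mar 17, 2058: 296 + 365 + 76 = 737 days (rest of 2056, 2057, to Mar 17, 2058 in 2058).
737 ÷ 7 = 105 full weeks with remainder 2, so 105 more Fridays after the first → 106.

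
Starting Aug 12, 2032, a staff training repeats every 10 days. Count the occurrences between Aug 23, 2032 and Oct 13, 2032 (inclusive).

5

Occurrences land 10·i days after Aug 12, 2032 for i = 0, 1, 2, …
Aug 23, 2032 is 11 days after the start; 11 ÷ 10 = 1 remainder 1; since the remainder is 1, round up to i = 2. First occurrence in the window: #3 on Sep 1, 2032 (2×10 = 20 days in).
Oct 13, 2032 is 62 days after the start; 62 ÷ 10 = 6 remainder 2. Last occurrence in the window: #7 on Oct 11, 2032.
Occurrences #3 through #7: 5 in total.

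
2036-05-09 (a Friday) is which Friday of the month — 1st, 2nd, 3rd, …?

Day 9 falls in week ⌈9/7⌉ of the month.
Days 1–7 hold the 1st Friday, 8–14 the 2nd, 15–21 the 3rd, 22–28 the 4th, 29–31 the 5th.
9 is in the range for the 2nd.

2nd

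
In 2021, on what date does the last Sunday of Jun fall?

The first Sunday of Jun 2021 is Jun 6.
Jun 2021 has 30 days. Adding weeks: 6, 13, 20, 27 — the last one ≤ 30 is the 27th.

Jun 27, 2021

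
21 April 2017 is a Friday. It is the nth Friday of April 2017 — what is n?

Day 21 falls in week ⌈21/7⌉ of the month.
Days 1–7 hold the 1st Friday, 8–14 the 2nd, 15–21 the 3rd, 22–28 the 4th, 29–31 the 5th.
21 is in the range for the 3rd.

3rd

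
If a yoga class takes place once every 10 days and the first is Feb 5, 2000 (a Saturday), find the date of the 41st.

Mar 11, 2001

The 41st occurrence is 40 intervals after the first: 40 × 10 = 400 days after Feb 5, 2000.
Feb has 29 days — 24 days to the end of Feb leaves 376.
Mar has 31 days (345 left).
Apr has 30 days (315 left).
May has 31 days (284 left).
Jun has 30 days (254 left).
Jul has 31 days (223 left).
Aug has 31 days (192 left).
Sep has 30 days (162 left).
Oct has 31 days (131 left).
Nov has 30 days (101 left).
Dec has 31 days (70 left).
Jan has 31 days (39 left).
Feb has 28 days (11 left).
11 days into Mar → Mar 11, 2001.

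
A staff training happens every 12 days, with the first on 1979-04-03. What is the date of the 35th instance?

The 35th occurrence is 34 intervals after the first: 34 × 12 = 408 days after 1979-04-03.
April has 30 days — 27 days to the end of April leaves 381.
May has 31 days (350 left).
June has 30 days (320 left).
July has 31 days (289 left).
August has 31 days (258 left).
September has 30 days (228 left).
October has 31 days (197 left).
November has 30 days (167 left).
December has 31 days (136 left).
January has 31 days (105 left).
February has 29 days (76 left).
March has 31 days (45 left).
April has 30 days (15 left).
15 days into May → 1980-05-15.

1980-05-15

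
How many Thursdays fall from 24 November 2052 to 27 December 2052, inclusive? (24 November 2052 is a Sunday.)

24 November 2052 is a Sunday; the first Thursday on or after it is 28 November 2052 (4 days later).
From 28 November 2052 to 27 December 2052: 2 + 27 = 29 days (rest of November, December).
29 ÷ 7 = 4 full weeks with remainder 1, so 4 more Thursdays after the first → 5.

5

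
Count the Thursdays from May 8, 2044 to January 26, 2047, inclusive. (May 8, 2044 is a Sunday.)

May 8, 2044 is a Sunday; the first Thursday on or after it is May 12, 2044 (4 days later).
From May 12, 2044 to January 26, 2047: 233 + 365 + 365 + 26 = 989 days (rest of 2044, 2045, 2046, to January 26, 2047 in 2047).
989 ÷ 7 = 141 full weeks with remainder 2, so 141 more Thursdays after the first → 142.

142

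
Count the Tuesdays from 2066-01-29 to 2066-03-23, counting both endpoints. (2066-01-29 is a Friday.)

2066-01-29 is a Friday; the first Tuesday on or after it is 2066-02-02 (4 days later).
From 2066-02-02 to 2066-03-23: 26 + 23 = 49 days (rest of February, March).
49 ÷ 7 = 7 full weeks with remainder 0, so 7 more Tuesdays after the first → 8.

8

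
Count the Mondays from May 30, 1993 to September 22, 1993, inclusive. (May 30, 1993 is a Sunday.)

May 30, 1993 is a Sunday; the first Monday on or after it is May 31, 1993 (1 day later).
From May 31, 1993 to September 22, 1993: 0 + 30 + 31 + 31 + 22 = 114 days (rest of May, June, July, August, September).
114 ÷ 7 = 16 full weeks with remainder 2, so 16 more Mondays after the first → 17.

17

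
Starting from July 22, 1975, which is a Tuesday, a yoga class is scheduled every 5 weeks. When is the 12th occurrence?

August 10, 1976

The 12th occurrence is 11 intervals after the first: 11 × 35 = 385 days after July 22, 1975.
July has 31 days — 9 days to the end of July leaves 376.
August has 31 days (345 left).
September has 30 days (315 left).
October has 31 days (284 left).
November has 30 days (254 left).
December has 31 days (223 left).
January has 31 days (192 left).
February has 29 days (163 left).
March has 31 days (132 left).
April has 30 days (102 left).
May has 31 days (71 left).
June has 30 days (41 left).
July has 31 days (10 left).
10 days into August → August 10, 1976.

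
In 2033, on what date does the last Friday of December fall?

December 2033 begins on a Thursday, so the first Friday is December 2 (1 day later).
December 2033 has 31 days. Adding weeks: 2, 9, 16, 23, 30 — the last one ≤ 31 is the 30th.

30 December 2033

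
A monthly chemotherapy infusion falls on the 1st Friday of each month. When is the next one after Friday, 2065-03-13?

2065-04-03

March 2065 starts on a Sunday, so its 1st Friday is 2065-03-06 (5 days in).
That is not after 2065-03-13, so look at April 2065.
April 2065 starts on a Wednesday, so its 1st Friday is 2065-04-03 (2 days in).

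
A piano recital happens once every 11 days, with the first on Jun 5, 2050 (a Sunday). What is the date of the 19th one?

The 19th occurrence is 18 intervals after the first: 18 × 11 = 198 days after Jun 5, 2050.
Jun has 30 days — 25 days to the end of Jun leaves 173.
Jul has 31 days (142 left).
Aug has 31 days (111 left).
Sep has 30 days (81 left).
Oct has 31 days (50 left).
Nov has 30 days (20 left).
20 days into Dec → Dec 20, 2050.

Dec 20, 2050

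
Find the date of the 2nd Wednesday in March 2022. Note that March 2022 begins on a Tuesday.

March 9, 2022

March 2022 begins on a Tuesday, so the first Wednesday is March 2 (1 day later).
The 2nd Wednesday is 1 weeks later: 2 + 7 = 9.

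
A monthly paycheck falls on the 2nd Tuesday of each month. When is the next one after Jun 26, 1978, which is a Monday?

Jul 11, 1978

Jun 1978 starts on a Thursday; its first Tuesday is the 6th, so the 2nd Tuesday is the 13th — Jun 13, 1978.
That is not after Jun 26, 1978, so look at Jul 1978.
Jul 1978 starts on a Saturday; its first Tuesday is the 4th, so the 2nd Tuesday is the 11th — Jul 11, 1978.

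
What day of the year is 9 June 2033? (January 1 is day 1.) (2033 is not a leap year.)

Days in months before June: 31 + 28 + 31 + 30 + 31 = 151.
Plus 9 days into June → day 160.

160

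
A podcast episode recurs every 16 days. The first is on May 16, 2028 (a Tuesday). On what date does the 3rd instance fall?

The 3rd occurrence is 2 intervals after the first: 2 × 16 = 32 days after May 16, 2028.
May has 31 days — 15 days to the end of May leaves 17.
17 days into Jun → Jun 17, 2028.

Jun 17, 2028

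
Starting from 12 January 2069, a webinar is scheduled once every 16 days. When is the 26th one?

16 February 2070

The 26th occurrence is 25 intervals after the first: 25 × 16 = 400 days after 12 January 2069.
January has 31 days — 19 days to the end of January leaves 381.
February has 28 days (353 left).
March has 31 days (322 left).
April has 30 days (292 left).
May has 31 days (261 left).
June has 30 days (231 left).
July has 31 days (200 left).
August has 31 days (169 left).
September has 30 days (139 left).
October has 31 days (108 left).
November has 30 days (78 left).
December has 31 days (47 left).
January has 31 days (16 left).
16 days into February → 16 February 2070.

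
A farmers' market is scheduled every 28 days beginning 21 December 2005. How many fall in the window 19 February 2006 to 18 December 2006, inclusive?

Occurrences land 28·i days after 21 December 2005 for i = 0, 1, 2, …
19 February 2006 is 60 days after the start; 60 ÷ 28 = 2 remainder 4; since the remainder is 4, round up to i = 3. First occurrence in the window: #4 on 15 March 2006 (3×28 = 84 days in).
18 December 2006 is 362 days after the start; 362 ÷ 28 = 12 remainder 26. Last occurrence in the window: #13 on 22 November 2006.
Occurrences #4 through #13: 10 in total.

10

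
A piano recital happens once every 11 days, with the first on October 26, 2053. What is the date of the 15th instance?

The 15th occurrence is 14 intervals after the first: 14 × 11 = 154 days after October 26, 2053.
October has 31 days — 5 days to the end of October leaves 149.
November has 30 days (119 left).
December has 31 days (88 left).
January has 31 days (57 left).
February has 28 days (29 left).
29 days into March → March 29, 2054.

March 29, 2054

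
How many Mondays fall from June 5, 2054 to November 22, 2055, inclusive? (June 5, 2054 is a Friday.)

June 5, 2054 is a Friday; the first Monday on or after it is June 8, 2054 (3 days later).
From June 8, 2054 to November 22, 2055: 206 + 326 = 532 days (rest of 2054, to November 22, 2055 in 2055).
532 ÷ 7 = 76 full weeks with remainder 0, so 76 more Mondays after the first → 77.

77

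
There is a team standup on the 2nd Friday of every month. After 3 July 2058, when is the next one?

July 2058 starts on a Monday; its first Friday is the 5th, so the 2nd Friday is the 12th — 12 July 2058.
12 July 2058 is after 3 July 2058, so that is the next one.

12 July 2058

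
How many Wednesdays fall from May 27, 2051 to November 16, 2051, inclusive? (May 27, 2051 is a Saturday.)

25

May 27, 2051 is a Saturday; the first Wednesday on or after it is May 31, 2051 (4 days later).
From May 31, 2051 to November 16, 2051: 0 + 30 + 31 + 31 + 30 + 31 + 16 = 169 days (rest of May, June, July, August, September, October, November).
169 ÷ 7 = 24 full weeks with remainder 1, so 24 more Wednesdays after the first → 25.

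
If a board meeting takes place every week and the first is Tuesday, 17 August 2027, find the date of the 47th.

4 July 2028

The 47th occurrence is 46 intervals after the first: 46 × 7 = 322 days after 17 August 2027.
August has 31 days — 14 days to the end of August leaves 308.
September has 30 days (278 left).
October has 31 days (247 left).
November has 30 days (217 left).
December has 31 days (186 left).
January has 31 days (155 left).
February has 29 days (126 left).
March has 31 days (95 left).
April has 30 days (65 left).
May has 31 days (34 left).
June has 30 days (4 left).
4 days into July → 4 July 2028.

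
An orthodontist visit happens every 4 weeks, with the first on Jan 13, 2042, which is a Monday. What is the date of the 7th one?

Jun 30, 2042

The 7th occurrence is 6 intervals after the first: 6 × 28 = 168 days after Jan 13, 2042.
Jan has 31 days — 18 days to the end of Jan leaves 150.
Feb has 28 days (122 left).
Mar has 31 days (91 left).
Apr has 30 days (61 left).
May has 31 days (30 left).
30 days into Jun → Jun 30, 2042.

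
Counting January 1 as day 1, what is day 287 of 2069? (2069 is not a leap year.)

January has 31 days (287 − 31 = 256 remain).
February has 28 days (256 − 28 = 228 remain).
March has 31 days (228 − 31 = 197 remain).
April has 30 days (197 − 30 = 167 remain).
May has 31 days (167 − 31 = 136 remain).
June has 30 days (136 − 30 = 106 remain).
July has 31 days (106 − 31 = 75 remain).
August has 31 days (75 − 31 = 44 remain).
September has 30 days (44 − 30 = 14 remain).
14 into October → October 14.

2069-10-14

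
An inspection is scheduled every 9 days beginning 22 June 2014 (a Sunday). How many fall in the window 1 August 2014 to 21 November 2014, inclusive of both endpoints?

Occurrences land 9·i days after 22 June 2014 for i = 0, 1, 2, …
1 August 2014 is 40 days after the start; 40 ÷ 9 = 4 remainder 4; since the remainder is 4, round up to i = 5. First occurrence in the window: #6 on 6 August 2014 (5×9 = 45 days in).
21 November 2014 is 152 days after the start; 152 ÷ 9 = 16 remainder 8. Last occurrence in the window: #17 on 13 November 2014.
Occurrences #6 through #17: 12 in total.

12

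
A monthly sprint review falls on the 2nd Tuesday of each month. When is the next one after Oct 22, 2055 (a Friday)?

Oct 2055 starts on a Friday; its first Tuesday is the 5th, so the 2nd Tuesday is the 12th — Oct 12, 2055.
That is not after Oct 22, 2055, so look at Nov 2055.
Nov 2055 starts on a Monday; its first Tuesday is the 2nd, so the 2nd Tuesday is the 9th — Nov 9, 2055.

Nov 9, 2055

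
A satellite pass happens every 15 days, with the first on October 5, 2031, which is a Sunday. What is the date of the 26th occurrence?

The 26th occurrence is 25 intervals after the first: 25 × 15 = 375 days after October 5, 2031.
October has 31 days — 26 days to the end of October leaves 349.
November has 30 days (319 left).
December has 31 days (288 left).
January has 31 days (257 left).
February has 29 days (228 left).
March has 31 days (197 left).
April has 30 days (167 left).
May has 31 days (136 left).
June has 30 days (106 left).
July has 31 days (75 left).
August has 31 days (44 left).
September has 30 days (14 left).
14 days into October → October 14, 2032.

October 14, 2032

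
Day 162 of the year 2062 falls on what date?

January has 31 days (162 − 31 = 131 remain).
February has 28 days (131 − 28 = 103 remain).
March has 31 days (103 − 31 = 72 remain).
April has 30 days (72 − 30 = 42 remain).
May has 31 days (42 − 31 = 11 remain).
11 into June → June 11.

2062-06-11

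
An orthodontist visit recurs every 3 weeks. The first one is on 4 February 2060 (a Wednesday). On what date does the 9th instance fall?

The 9th occurrence is 8 intervals after the first: 8 × 21 = 168 days after 4 February 2060.
February has 29 days — 25 days to the end of February leaves 143.
March has 31 days (112 left).
April has 30 days (82 left).
May has 31 days (51 left).
June has 30 days (21 left).
21 days into July → 21 July 2060.

21 July 2060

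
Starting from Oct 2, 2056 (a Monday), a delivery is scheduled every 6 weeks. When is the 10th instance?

Oct 15, 2057

The 10th occurrence is 9 intervals after the first: 9 × 42 = 378 days after Oct 2, 2056.
Oct has 31 days — 29 days to the end of Oct leaves 349.
Nov has 30 days (319 left).
Dec has 31 days (288 left).
Jan has 31 days (257 left).
Feb has 28 days (229 left).
Mar has 31 days (198 left).
Apr has 30 days (168 left).
May has 31 days (137 left).
Jun has 30 days (107 left).
Jul has 31 days (76 left).
Aug has 31 days (45 left).
Sep has 30 days (15 left).
15 days into Oct → Oct 15, 2057.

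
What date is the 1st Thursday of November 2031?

November 6, 2031

November 2031 begins on a Saturday, so the first Thursday is November 6 (5 days later).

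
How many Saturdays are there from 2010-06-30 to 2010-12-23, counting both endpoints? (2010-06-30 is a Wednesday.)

25

2010-06-30 is a Wednesday; the first Saturday on or after it is 2010-07-03 (3 days later).
From 2010-07-03 to 2010-12-23: 28 + 31 + 30 + 31 + 30 + 23 = 173 days (rest of July, August, September, October, November, December).
173 ÷ 7 = 24 full weeks with remainder 5, so 24 more Saturdays after the first → 25.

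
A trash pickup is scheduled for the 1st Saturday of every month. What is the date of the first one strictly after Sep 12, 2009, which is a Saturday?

Sep 2009 starts on a Tuesday, so its 1st Saturday is Sep 5, 2009 (4 days in).
That is not after Sep 12, 2009, so look at Oct 2009.
Oct 2009 starts on a Thursday, so its 1st Saturday is Oct 3, 2009 (2 days in).

Oct 3, 2009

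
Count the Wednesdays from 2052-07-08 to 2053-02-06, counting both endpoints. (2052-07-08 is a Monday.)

2052-07-08 is a Monday; the first Wednesday on or after it is 2052-07-10 (2 days later).
From 2052-07-10 to 2053-02-06: 21 + 31 + 30 + 31 + 30 + 31 + 31 + 6 = 211 days (rest of July, August, September, October, November, December, January, February).
211 ÷ 7 = 30 full weeks with remainder 1, so 30 more Wednesdays after the first → 31.

31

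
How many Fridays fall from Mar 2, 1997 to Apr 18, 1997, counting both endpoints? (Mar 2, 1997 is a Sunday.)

Mar 2, 1997 is a Sunday; the first Friday on or after it is Mar 7, 1997 (5 days later).
From Mar 7, 1997 to Apr 18, 1997: 24 + 18 = 42 days (rest of Mar, Apr).
42 ÷ 7 = 6 full weeks with remainder 0, so 6 more Fridays after the first → 7.

7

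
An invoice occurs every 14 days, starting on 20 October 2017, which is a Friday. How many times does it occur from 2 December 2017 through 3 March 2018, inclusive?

Occurrences land 14·i days after 20 October 2017 for i = 0, 1, 2, …
2 December 2017 is 43 days after the start; 43 ÷ 14 = 3 remainder 1; since the remainder is 1, round up to i = 4. First occurrence in the window: #5 on 15 December 2017 (4×14 = 56 days in).
3 March 2018 is 134 days after the start; 134 ÷ 14 = 9 remainder 8. Last occurrence in the window: #10 on 23 February 2018.
Occurrences #5 through #10: 6 in total.

6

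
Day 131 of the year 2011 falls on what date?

May 11, 2011

January has 31 days (131 − 31 = 100 remain).
February has 28 days (100 − 28 = 72 remain).
March has 31 days (72 − 31 = 41 remain).
April has 30 days (41 − 30 = 11 remain).
11 into May → May 11.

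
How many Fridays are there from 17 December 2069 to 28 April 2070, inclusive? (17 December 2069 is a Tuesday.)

17 December 2069 is a Tuesday; the first Friday on or after it is 20 December 2069 (3 days later).
From 20 December 2069 to 28 April 2070: 11 + 31 + 28 + 31 + 28 = 129 days (rest of December, January, February, March, April).
129 ÷ 7 = 18 full weeks with remainder 3, so 18 more Fridays after the first → 19.

19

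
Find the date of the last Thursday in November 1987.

November 1987 begins on a Sunday, so the first Thursday is November 5 (4 days later).
November 1987 has 30 days. Adding weeks: 5, 12, 19, 26 — the last one ≤ 30 is the 26th.

1987-11-26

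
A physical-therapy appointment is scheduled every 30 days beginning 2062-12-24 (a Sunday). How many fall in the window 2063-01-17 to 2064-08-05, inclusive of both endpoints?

19

Occurrences land 30·i days after 2062-12-24 for i = 0, 1, 2, …
2063-01-17 is 24 days after the start; 24 ÷ 30 = 0 remainder 24; since the remainder is 24, round up to i = 1. First occurrence in the window: #2 on 2063-01-23 (1×30 = 30 days in).
2064-08-05 is 590 days after the start; 590 ÷ 30 = 19 remainder 20. Last occurrence in the window: #20 on 2064-07-16.
Occurrences #2 through #20: 19 in total.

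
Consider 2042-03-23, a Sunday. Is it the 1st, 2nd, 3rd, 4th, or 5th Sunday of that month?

Day 23 falls in week ⌈23/7⌉ of the month.
Days 1–7 hold the 1st Sunday, 8–14 the 2nd, 15–21 the 3rd, 22–28 the 4th, 29–31 the 5th.
23 is in the range for the 4th.

4th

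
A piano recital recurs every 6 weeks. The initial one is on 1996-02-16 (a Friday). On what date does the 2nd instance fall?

The 2nd occurrence is 1 interval after the first: 1 × 42 = 42 days after 1996-02-16.
February has 29 days — 13 days to the end of February leaves 29.
29 days into March → 1996-03-29.

1996-03-29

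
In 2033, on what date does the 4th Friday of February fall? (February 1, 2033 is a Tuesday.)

February 25, 2033

February 2033 begins on a Tuesday, so the first Friday is February 4 (3 days later).
The 4th Friday is 3 weeks later: 4 + 21 = 25.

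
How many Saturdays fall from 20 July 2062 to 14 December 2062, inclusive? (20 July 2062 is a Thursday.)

20 July 2062 is a Thursday; the first Saturday on or after it is 22 July 2062 (2 days later).
From 22 July 2062 to 14 December 2062: 9 + 31 + 30 + 31 + 30 + 14 = 145 days (rest of July, August, September, October, November, December).
145 ÷ 7 = 20 full weeks with remainder 5, so 20 more Saturdays after the first → 21.

21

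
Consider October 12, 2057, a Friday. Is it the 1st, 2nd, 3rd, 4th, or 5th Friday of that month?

2nd

Day 12 falls in week ⌈12/7⌉ of the month.
Days 1–7 hold the 1st Friday, 8–14 the 2nd, 15–21 the 3rd, 22–28 the 4th, 29–31 the 5th.
12 is in the range for the 2nd.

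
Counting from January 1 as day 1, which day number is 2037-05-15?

Days in months before May: 31 + 28 + 31 + 30 = 120.
Plus 15 days into May → day 135.

135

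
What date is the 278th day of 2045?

January has 31 days (278 − 31 = 247 remain).
February has 28 days (247 − 28 = 219 remain).
March has 31 days (219 − 31 = 188 remain).
April has 30 days (188 − 30 = 158 remain).
May has 31 days (158 − 31 = 127 remain).
June has 30 days (127 − 30 = 97 remain).
July has 31 days (97 − 31 = 66 remain).
August has 31 days (66 − 31 = 35 remain).
September has 30 days (35 − 30 = 5 remain).
5 into October → October 5.

October 5, 2045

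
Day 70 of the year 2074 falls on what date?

January has 31 days (70 − 31 = 39 remain).
February has 28 days (39 − 28 = 11 remain).
11 into March → March 11.

March 11, 2074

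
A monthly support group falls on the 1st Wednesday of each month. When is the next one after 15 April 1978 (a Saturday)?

April 1978 starts on a Saturday, so its 1st Wednesday is 5 April 1978 (4 days in).
That is not after 15 April 1978, so look at May 1978.
May 1978 starts on a Monday, so its 1st Wednesday is 3 May 1978 (2 days in).

3 May 1978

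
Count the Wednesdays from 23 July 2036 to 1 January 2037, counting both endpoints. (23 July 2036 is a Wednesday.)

23 July 2036 is a Wednesday; the first Wednesday on or after it is 23 July 2036.
From 23 July 2036 to 1 January 2037: 8 + 31 + 30 + 31 + 30 + 31 + 1 = 162 days (rest of July, August, September, October, November, December, January).
162 ÷ 7 = 23 full weeks with remainder 1, so 23 more Wednesdays after the first → 24.

24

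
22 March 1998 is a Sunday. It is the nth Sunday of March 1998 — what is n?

Day 22 falls in week ⌈22/7⌉ of the month.
Days 1–7 hold the 1st Sunday, 8–14 the 2nd, 15–21 the 3rd, 22–28 the 4th, 29–31 the 5th.
22 is in the range for the 4th.

4th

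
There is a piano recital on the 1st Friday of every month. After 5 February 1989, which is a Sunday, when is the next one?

February 1989 starts on a Wednesday, so its 1st Friday is 3 February 1989 (2 days in).
That is not after 5 February 1989, so look at March 1989.
March 1989 starts on a Wednesday, so its 1st Friday is 3 March 1989 (2 days in).

3 March 1989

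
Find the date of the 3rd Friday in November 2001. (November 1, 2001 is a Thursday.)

2001-11-16

November 2001 begins on a Thursday, so the first Friday is November 2 (1 day later).
The 3rd Friday is 2 weeks later: 2 + 14 = 16.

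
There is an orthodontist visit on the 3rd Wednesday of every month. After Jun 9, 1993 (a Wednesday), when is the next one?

Jun 16, 1993

Jun 1993 starts on a Tuesday; its first Wednesday is the 2nd, so the 3rd Wednesday is the 16th — Jun 16, 1993.
Jun 16, 1993 is after Jun 9, 1993, so that is the next one.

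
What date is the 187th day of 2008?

2008-07-05

January has 31 days (187 − 31 = 156 remain).
February has 29 days (156 − 29 = 127 remain).
March has 31 days (127 − 31 = 96 remain).
April has 30 days (96 − 30 = 66 remain).
May has 31 days (66 − 31 = 35 remain).
June has 30 days (35 − 30 = 5 remain).
5 into July → July 5.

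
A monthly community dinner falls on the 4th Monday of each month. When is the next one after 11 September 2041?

23 September 2041

September 2041 starts on a Sunday; its first Monday is the 2nd, so the 4th Monday is the 23rd — 23 September 2041.
23 September 2041 is after 11 September 2041, so that is the next one.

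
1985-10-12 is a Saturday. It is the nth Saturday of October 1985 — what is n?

2nd

Day 12 falls in week ⌈12/7⌉ of the month.
Days 1–7 hold the 1st Saturday, 8–14 the 2nd, 15–21 the 3rd, 22–28 the 4th, 29–31 the 5th.
12 is in the range for the 2nd.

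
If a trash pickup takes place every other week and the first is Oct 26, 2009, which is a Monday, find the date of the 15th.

May 10, 2010

The 15th occurrence is 14 intervals after the first: 14 × 14 = 196 days after Oct 26, 2009.
Oct has 31 days — 5 days to the end of Oct leaves 191.
Nov has 30 days (161 left).
Dec has 31 days (130 left).
Jan has 31 days (99 left).
Feb has 28 days (71 left).
Mar has 31 days (40 left).
Apr has 30 days (10 left).
10 days into May → May 10, 2010.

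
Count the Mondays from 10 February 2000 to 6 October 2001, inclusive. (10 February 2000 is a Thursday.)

86

10 February 2000 is a Thursday; the first Monday on or after it is 14 February 2000 (4 days later).
From 14 February 2000 to 6 October 2001: 321 + 279 = 600 days (rest of 2000, to 6 October 2001 in 2001).
600 ÷ 7 = 85 full weeks with remainder 5, so 85 more Mondays after the first → 86.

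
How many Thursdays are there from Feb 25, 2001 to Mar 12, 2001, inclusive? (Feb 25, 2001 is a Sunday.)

Feb 25, 2001 is a Sunday; the first Thursday on or after it is Mar 1, 2001 (4 days later).
From Mar 1, 2001 to Mar 12, 2001 is 12 − 1 = 11 days.
11 ÷ 7 = 1 full weeks with remainder 4, so 1 more Thursdays after the first → 2.

2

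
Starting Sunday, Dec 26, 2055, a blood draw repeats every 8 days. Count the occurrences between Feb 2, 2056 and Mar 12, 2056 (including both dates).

5

Occurrences land 8·i days after Dec 26, 2055 for i = 0, 1, 2, …
Feb 2, 2056 is 38 days after the start; 38 ÷ 8 = 4 remainder 6; since the remainder is 6, round up to i = 5. First occurrence in the window: #6 on Feb 4, 2056 (5×8 = 40 days in).
Mar 12, 2056 is 77 days after the start; 77 ÷ 8 = 9 remainder 5. Last occurrence in the window: #10 on Mar 7, 2056.
Occurrences #6 through #10: 5 in total.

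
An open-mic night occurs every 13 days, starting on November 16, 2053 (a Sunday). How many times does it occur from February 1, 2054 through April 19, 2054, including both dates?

6

Occurrences land 13·i days after November 16, 2053 for i = 0, 1, 2, …
February 1, 2054 is 77 days after the start; 77 ÷ 13 = 5 remainder 12; since the remainder is 12, round up to i = 6. First occurrence in the window: #7 on February 2, 2054 (6×13 = 78 days in).
April 19, 2054 is 154 days after the start; 154 ÷ 13 = 11 remainder 11. Last occurrence in the window: #12 on April 8, 2054.
Occurrences #7 through #12: 6 in total.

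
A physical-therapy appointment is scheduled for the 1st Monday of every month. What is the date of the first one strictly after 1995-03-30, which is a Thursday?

1995-04-03

March 1995 starts on a Wednesday, so its 1st Monday is 1995-03-06 (5 days in).
That is not after 1995-03-30, so look at April 1995.
April 1995 starts on a Saturday, so its 1st Monday is 1995-04-03 (2 days in).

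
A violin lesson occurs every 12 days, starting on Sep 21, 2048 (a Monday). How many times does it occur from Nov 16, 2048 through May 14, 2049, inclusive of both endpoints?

15

Occurrences land 12·i days after Sep 21, 2048 for i = 0, 1, 2, …
Nov 16, 2048 is 56 days after the start; 56 ÷ 12 = 4 remainder 8; since the remainder is 8, round up to i = 5. First occurrence in the window: #6 on Nov 20, 2048 (5×12 = 60 days in).
May 14, 2049 is 235 days after the start; 235 ÷ 12 = 19 remainder 7. Last occurrence in the window: #20 on May 7, 2049.
Occurrences #6 through #20: 15 in total.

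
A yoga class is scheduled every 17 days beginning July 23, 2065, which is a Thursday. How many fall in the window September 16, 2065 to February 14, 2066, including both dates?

9

Occurrences land 17·i days after July 23, 2065 for i = 0, 1, 2, …
September 16, 2065 is 55 days after the start; 55 ÷ 17 = 3 remainder 4; since the remainder is 4, round up to i = 4. First occurrence in the window: #5 on September 29, 2065 (4×17 = 68 days in).
February 14, 2066 is 206 days after the start; 206 ÷ 17 = 12 remainder 2. Last occurrence in the window: #13 on February 12, 2066.
Occurrences #5 through #13: 9 in total.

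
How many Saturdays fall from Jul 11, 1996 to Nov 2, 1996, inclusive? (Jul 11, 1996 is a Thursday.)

17

Jul 11, 1996 is a Thursday; the first Saturday on or after it is Jul 13, 1996 (2 days later).
From Jul 13, 1996 to Nov 2, 1996: 18 + 31 + 30 + 31 + 2 = 112 days (rest of Jul, Aug, Sep, Oct, Nov).
112 ÷ 7 = 16 full weeks with remainder 0, so 16 more Saturdays after the first → 17.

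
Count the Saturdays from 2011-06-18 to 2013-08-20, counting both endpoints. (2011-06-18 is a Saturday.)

2011-06-18 is a Saturday; the first Saturday on or after it is 2011-06-18.
From 2011-06-18 to 2013-08-20: 196 + 366 + 232 = 794 days (rest of 2011, 2012, to 2013-08-20 in 2013).
794 ÷ 7 = 113 full weeks with remainder 3, so 113 more Saturdays after the first → 114.

114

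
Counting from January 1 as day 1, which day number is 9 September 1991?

252

Days in months before September: 31 + 28 + 31 + 30 + 31 + 30 + 31 + 31 = 243.
Plus 9 days into September → day 252.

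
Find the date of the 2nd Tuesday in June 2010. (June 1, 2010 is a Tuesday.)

8 June 2010

June 2010 begins on a Tuesday, so the first Tuesday is June 1.
The 2nd Tuesday is 1 weeks later: 1 + 7 = 8.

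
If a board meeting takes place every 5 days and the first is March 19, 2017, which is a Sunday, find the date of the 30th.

August 11, 2017

The 30th occurrence is 29 intervals after the first: 29 × 5 = 145 days after March 19, 2017.
March has 31 days — 12 days to the end of March leaves 133.
April has 30 days (103 left).
May has 31 days (72 left).
June has 30 days (42 left).
July has 31 days (11 left).
11 days into August → August 11, 2017.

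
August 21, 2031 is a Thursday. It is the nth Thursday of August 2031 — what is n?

3rd

Day 21 falls in week ⌈21/7⌉ of the month.
Days 1–7 hold the 1st Thursday, 8–14 the 2nd, 15–21 the 3rd, 22–28 the 4th, 29–31 the 5th.
21 is in the range for the 3rd.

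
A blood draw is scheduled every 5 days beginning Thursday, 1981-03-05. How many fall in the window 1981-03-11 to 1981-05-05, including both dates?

Occurrences land 5·i days after 1981-03-05 for i = 0, 1, 2, …
1981-03-11 is 6 days after the start; 6 ÷ 5 = 1 remainder 1; since the remainder is 1, round up to i = 2. First occurrence in the window: #3 on 1981-03-15 (2×5 = 10 days in).
1981-05-05 is 61 days after the start; 61 ÷ 5 = 12 remainder 1. Last occurrence in the window: #13 on 1981-05-04.
Occurrences #3 through #13: 11 in total.

11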